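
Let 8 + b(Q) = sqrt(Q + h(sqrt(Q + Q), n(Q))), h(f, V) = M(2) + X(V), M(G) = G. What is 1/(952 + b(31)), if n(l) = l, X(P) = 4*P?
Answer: 944/890979 - sqrt(157)/890979 ≈ 0.0010454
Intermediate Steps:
h(f, V) = 2 + 4*V
b(Q) = -8 + sqrt(2 + 5*Q) (b(Q) = -8 + sqrt(Q + (2 + 4*Q)) = -8 + sqrt(2 + 5*Q))
1/(952 + b(31)) = 1/(952 + (-8 + sqrt(2 + 5*31))) = 1/(952 + (-8 + sqrt(2 + 155))) = 1/(952 + (-8 + sqrt(157))) = 1/(944 + sqrt(157))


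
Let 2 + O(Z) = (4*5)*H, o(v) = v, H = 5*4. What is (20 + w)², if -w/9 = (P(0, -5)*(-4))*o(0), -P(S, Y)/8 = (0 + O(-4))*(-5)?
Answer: 400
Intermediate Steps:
H = 20
O(Z) = 398 (O(Z) = -2 + (4*5)*20 = -2 + 20*20 = -2 + 400 = 398)
P(S, Y) = 15920 (P(S, Y) = -8*(0 + 398)*(-5) = -3184*(-5) = -8*(-1990) = 15920)
w = 0 (w = -9*15920*(-4)*0 = -(-573120)*0 = -9*0 = 0)
(20 + w)² = (20 + 0)² = 20² = 400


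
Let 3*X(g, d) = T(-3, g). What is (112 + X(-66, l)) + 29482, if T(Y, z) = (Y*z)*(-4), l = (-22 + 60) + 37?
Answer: 29330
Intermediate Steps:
l = 75 (l = 38 + 37 = 75)
T(Y, z) = -4*Y*z
X(g, d) = 4*g (X(g, d) = (-4*(-3)*g)/3 = (12*g)/3 = 4*g)
(112 + X(-66, l)) + 29482 = (112 + 4*(-66)) + 29482 = (112 - 264) + 29482 = -152 + 29482 = 29330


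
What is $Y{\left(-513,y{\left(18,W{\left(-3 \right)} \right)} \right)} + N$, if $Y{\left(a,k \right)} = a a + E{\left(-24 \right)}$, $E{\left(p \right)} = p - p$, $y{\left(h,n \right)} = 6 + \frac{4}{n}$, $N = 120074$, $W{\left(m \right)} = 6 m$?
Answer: $383243$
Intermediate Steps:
$E{\left(p \right)} = 0$
$Y{\left(a,k \right)} = a^{2}$ ($Y{\left(a,k \right)} = a a + 0 = a^{2} + 0 = a^{2}$)
$Y{\left(-513,y{\left(18,W{\left(-3 \right)} \right)} \right)} + N = \left(-513\right)^{2} + 120074 = 263169 + 120074 = 383243$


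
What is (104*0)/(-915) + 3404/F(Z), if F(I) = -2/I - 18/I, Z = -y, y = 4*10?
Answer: 6808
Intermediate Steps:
y = 40
Z = -40 (Z = -1*40 = -40)
F(I) = -20/I
(104*0)/(-915) + 3404/F(Z) = (104*0)/(-915) + 3404/((-20/(-40))) = 0*(-1/915) + 3404/((-20*(-1/40))) = 0 + 3404/(1/2) = 0 + 3404*2 = 0 + 6808 = 6808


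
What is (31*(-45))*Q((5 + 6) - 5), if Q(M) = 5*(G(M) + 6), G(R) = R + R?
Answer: -125550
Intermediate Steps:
G(R) = 2*R
Q(M) = 30 + 10*M (Q(M) = 5*(2*M + 6) = 5*(6 + 2*M) = 30 + 10*M)
(31*(-45))*Q((5 + 6) - 5) = (31*(-45))*(30 + 10*((5 + 6) - 5)) = -1395*(30 + 10*(11 - 5)) = -1395*(30 + 10*6) = -1395*(30 + 60) = -1395*90 = -125550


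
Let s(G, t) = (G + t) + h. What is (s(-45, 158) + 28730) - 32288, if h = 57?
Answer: -3388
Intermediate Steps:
s(G, t) = 57 + G + t (s(G, t) = (G + t) + 57 = 57 + G + t)
(s(-45, 158) + 28730) - 32288 = ((57 - 45 + 158) + 28730) - 32288 = (170 + 28730) - 32288 = 28900 - 32288 = -3388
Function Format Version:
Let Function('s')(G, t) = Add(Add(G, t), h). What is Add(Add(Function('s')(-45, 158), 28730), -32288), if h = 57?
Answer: -3388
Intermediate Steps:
Function('s')(G, t) = Add(57, G, t) (Function('s')(G, t) = Add(Add(G, t), 57) = Add(57, G, t))
Add(Add(Function('s')(-45, 158), 28730), -32288) = Add(Add(Add(57, -45, 158), 28730), -32288) = Add(Add(170, 28730), -32288) = Add(28900, -32288) = -3388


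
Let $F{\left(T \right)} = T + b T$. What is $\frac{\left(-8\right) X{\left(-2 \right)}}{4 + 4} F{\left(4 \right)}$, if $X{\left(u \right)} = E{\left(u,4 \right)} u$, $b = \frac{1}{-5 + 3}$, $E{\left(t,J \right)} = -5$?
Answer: $-20$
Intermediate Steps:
$b = - \frac{1}{2}$ ($b = \frac{1}{-2} = - \frac{1}{2} \approx -0.5$)
$F{\left(T \right)} = \frac{T}{2}$ ($F{\left(T \right)} = T - \frac{T}{2} = \frac{T}{2}$)
$X{\left(u \right)} = - 5 u$
$\frac{\left(-8\right) X{\left(-2 \right)}}{4 + 4} F{\left(4 \right)} = \frac{\left(-8\right) \left(\left(-5\right) \left(-2\right)\right)}{4 + 4} \cdot \frac{1}{2} \cdot 4 = \frac{\left(-8\right) 10}{8} \cdot 2 = \left(-80\right) \frac{1}{8} \cdot 2 = \left(-10\right) 2 = -20$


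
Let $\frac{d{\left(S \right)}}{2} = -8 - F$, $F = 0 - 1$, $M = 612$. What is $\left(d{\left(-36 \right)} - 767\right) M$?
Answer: $-477972$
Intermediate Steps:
$F = -1$ ($F = 0 - 1 = -1$)
$d{\left(S \right)} = -14$ ($d{\left(S \right)} = 2 \left(-8 - -1\right) = 2 \left(-8 + 1\right) = 2 \left(-7\right) = -14$)
$\left(d{\left(-36 \right)} - 767\right) M = \left(-14 - 767\right) 612 = \left(-781\right) 612 = -477972$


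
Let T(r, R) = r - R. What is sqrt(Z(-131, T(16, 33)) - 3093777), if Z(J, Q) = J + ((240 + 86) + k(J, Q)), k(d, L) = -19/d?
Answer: I*sqrt(53088958213)/131 ≈ 1758.9*I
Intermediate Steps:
Z(J, Q) = 326 + J - 19/J (Z(J, Q) = J + ((240 + 86) - 19/J) = J + (326 - 19/J) = 326 + J - 19/J)
sqrt(Z(-131, T(16, 33)) - 3093777) = sqrt((326 - 131 - 19/(-131)) - 3093777) = sqrt((326 - 131 - 19*(-1/131)) - 3093777) = sqrt((326 - 131 + 19/131) - 3093777) = sqrt(25564/131 - 3093777) = sqrt(-405259223/131) = I*sqrt(53088958213)/131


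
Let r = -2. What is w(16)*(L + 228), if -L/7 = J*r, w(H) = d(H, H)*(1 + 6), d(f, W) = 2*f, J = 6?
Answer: 69888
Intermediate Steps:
w(H) = 14*H (w(H) = (2*H)*(1 + 6) = (2*H)*7 = 14*H)
L = 84 (L = -42*(-2) = -7*(-12) = 84)
w(16)*(L + 228) = (14*16)*(84 + 228) = 224*312 = 69888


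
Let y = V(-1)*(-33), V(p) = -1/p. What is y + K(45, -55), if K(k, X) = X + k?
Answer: -43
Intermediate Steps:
y = -33 (y = -1/(-1)*(-33) = -1*(-1)*(-33) = 1*(-33) = -33)
y + K(45, -55) = -33 + (-55 + 45) = -33 - 10 = -43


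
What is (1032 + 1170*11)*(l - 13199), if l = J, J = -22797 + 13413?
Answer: -313948866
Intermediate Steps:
J = -9384
l = -9384
(1032 + 1170*11)*(l - 13199) = (1032 + 1170*11)*(-9384 - 13199) = (1032 + 12870)*(-22583) = 13902*(-22583) = -313948866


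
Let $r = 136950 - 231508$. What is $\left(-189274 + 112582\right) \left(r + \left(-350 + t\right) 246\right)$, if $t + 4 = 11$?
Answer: $13722959712$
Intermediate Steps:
$t = 7$ ($t = -4 + 11 = 7$)
$r = -94558$ ($r = 136950 - 231508 = -94558$)
$\left(-189274 + 112582\right) \left(r + \left(-350 + t\right) 246\right) = \left(-189274 + 112582\right) \left(-94558 + \left(-350 + 7\right) 246\right) = - 76692 \left(-94558 - 84378\right) = \left(-76692\right) \left(-178936\right) = 13722959712$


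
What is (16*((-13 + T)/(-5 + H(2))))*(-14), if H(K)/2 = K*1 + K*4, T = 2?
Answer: 2464/15 ≈ 164.27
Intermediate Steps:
H(K) = 10*K (H(K) = 2*(K*1 + K*4) = 2*(K + 4*K) = 2*(5*K) = 10*K)
(16*((-13 + T)/(-5 + H(2))))*(-14) = (16*((-13 + 2)/(-5 + 10*2)))*(-14) = (16*(-11/(-5 + 20)))*(-14) = (16*(-11/15))*(-14) = -176/15*(-14) = 2464/15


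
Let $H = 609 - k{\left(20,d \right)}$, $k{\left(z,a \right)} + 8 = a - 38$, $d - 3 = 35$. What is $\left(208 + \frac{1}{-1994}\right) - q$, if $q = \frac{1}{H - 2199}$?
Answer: $\frac{164034519}{788627} \approx 208.0$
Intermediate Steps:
$d = 38$ ($d = 3 + 35 = 38$)
$k{\left(z,a \right)} = -46 + a$ ($k{\left(z,a \right)} = -8 + \left(a - 38\right) = -8 + \left(-38 + a\right) = -46 + a$)
$H = 617$ ($H = 609 - \left(-46 + 38\right) = 609 - -8 = 609 + 8 = 617$)
$q = - \frac{1}{1582}$ ($q = \frac{1}{617 - 2199} = \frac{1}{-1582} = - \frac{1}{1582} \approx -0.00063211$)
$\left(208 + \frac{1}{-1994}\right) - q = \left(208 + \frac{1}{-1994}\right) - - \frac{1}{1582} = \left(208 - \frac{1}{1994}\right) + \frac{1}{1582} = \frac{414751}{1994} + \frac{1}{1582} = \frac{164034519}{788627}$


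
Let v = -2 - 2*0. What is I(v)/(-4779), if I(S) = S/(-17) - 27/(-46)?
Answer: -551/3737178 ≈ -0.00014744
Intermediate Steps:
v = -2 (v = -2 + 0 = -2)
I(S) = 27/46 - S/17 (I(S) = S*(-1/17) - 27*(-1/46) = -S/17 + 27/46 = 27/46 - S/17)
I(v)/(-4779) = (27/46 - 1/17*(-2))/(-4779) = (27/46 + 2/17)*(-1/4779) = (551/782)*(-1/4779) = -551/3737178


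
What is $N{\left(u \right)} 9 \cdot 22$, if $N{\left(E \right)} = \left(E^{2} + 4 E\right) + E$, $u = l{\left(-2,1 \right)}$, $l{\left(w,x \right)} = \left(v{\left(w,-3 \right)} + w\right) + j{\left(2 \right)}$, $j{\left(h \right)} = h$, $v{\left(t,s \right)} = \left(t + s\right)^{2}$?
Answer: $148500$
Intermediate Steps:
$v{\left(t,s \right)} = \left(s + t\right)^{2}$
$l{\left(w,x \right)} = 2 + w + \left(-3 + w\right)^{2}$ ($l{\left(w,x \right)} = \left(\left(-3 + w\right)^{2} + w\right) + 2 = \left(w + \left(-3 + w\right)^{2}\right) + 2 = 2 + w + \left(-3 + w\right)^{2}$)
$u = 25$ ($u = 2 - 2 + \left(-3 - 2\right)^{2} = 2 - 2 + \left(-5\right)^{2} = 2 - 2 + 25 = 25$)
$N{\left(E \right)} = E^{2} + 5 E$
$N{\left(u \right)} 9 \cdot 22 = 25 \left(5 + 25\right) 9 \cdot 22 = 25 \cdot 30 \cdot 9 \cdot 22 = 750 \cdot 9 \cdot 22 = 6750 \cdot 22 = 148500$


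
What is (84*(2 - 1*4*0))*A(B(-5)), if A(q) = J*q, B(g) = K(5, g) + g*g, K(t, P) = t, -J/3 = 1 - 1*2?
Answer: 15120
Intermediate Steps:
J = 3 (J = -3*(1 - 1*2) = -3*(1 - 2) = -3*(-1) = 3)
B(g) = 5 + g² (B(g) = 5 + g*g = 5 + g²)
A(q) = 3*q
(84*(2 - 1*4*0))*A(B(-5)) = (84*(2 - 1*4*0))*(3*(5 + (-5)²)) = (84*(2 - 4*0))*(3*(5 + 25)) = (84*(2 + 0))*(3*30) = (84*2)*90 = 168*90 = 15120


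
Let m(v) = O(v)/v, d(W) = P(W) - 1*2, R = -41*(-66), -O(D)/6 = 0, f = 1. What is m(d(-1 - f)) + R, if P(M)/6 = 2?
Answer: 2706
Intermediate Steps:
P(M) = 12 (P(M) = 6*2 = 12)
O(D) = 0 (O(D) = -6*0 = 0)
R = 2706
d(W) = 10 (d(W) = 12 - 1*2 = 12 - 2 = 10)
m(v) = 0 (m(v) = 0/v = 0)
m(d(-1 - f)) + R = 0 + 2706 = 2706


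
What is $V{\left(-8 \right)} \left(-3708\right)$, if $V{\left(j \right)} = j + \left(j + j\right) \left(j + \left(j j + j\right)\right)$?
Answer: $2877408$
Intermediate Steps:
$V{\left(j \right)} = j + 2 j \left(j^{2} + 2 j\right)$ ($V{\left(j \right)} = j + 2 j \left(j + \left(j^{2} + j\right)\right) = j + 2 j \left(j + \left(j + j^{2}\right)\right) = j + 2 j \left(j^{2} + 2 j\right)$)
$V{\left(-8 \right)} \left(-3708\right) = - 8 \left(1 + 2 \left(-8\right)^{2} + 4 \left(-8\right)\right) \left(-3708\right) = - 8 \left(1 + 2 \cdot 64 - 32\right) \left(-3708\right) = - 8 \left(1 + 128 - 32\right) \left(-3708\right) = \left(-8\right) 97 \left(-3708\right) = \left(-776\right) \left(-3708\right) = 2877408$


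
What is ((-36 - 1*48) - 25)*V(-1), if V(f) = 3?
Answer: -327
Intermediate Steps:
((-36 - 1*48) - 25)*V(-1) = ((-36 - 1*48) - 25)*3 = ((-36 - 48) - 25)*3 = (-84 - 25)*3 = -109*3 = -327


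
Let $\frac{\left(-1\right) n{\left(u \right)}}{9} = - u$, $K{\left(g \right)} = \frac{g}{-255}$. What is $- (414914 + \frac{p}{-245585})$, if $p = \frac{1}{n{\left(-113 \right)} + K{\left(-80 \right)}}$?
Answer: $- \frac{5283443442331241}{12733827835} \approx -4.1491 \cdot 10^{5}$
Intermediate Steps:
$K{\left(g \right)} = - \frac{g}{255}$ ($K{\left(g \right)} = g \left(- \frac{1}{255}\right) = - \frac{g}{255}$)
$n{\left(u \right)} = 9 u$ ($n{\left(u \right)} = - 9 \left(- u\right) = 9 u$)
$p = - \frac{51}{51851}$ ($p = \frac{1}{9 \left(-113\right) - - \frac{16}{51}} = \frac{1}{-1017 + \frac{16}{51}} = \frac{1}{- \frac{51851}{51}} = - \frac{51}{51851} \approx -0.00098359$)
$- (414914 + \frac{p}{-245585}) = - (414914 - \frac{51}{51851 \left(-245585\right)}) = - (414914 - - \frac{51}{12733827835}) = - (414914 + \frac{51}{12733827835}) = \left(-1\right) \frac{5283443442331241}{12733827835} = - \frac{5283443442331241}{12733827835}$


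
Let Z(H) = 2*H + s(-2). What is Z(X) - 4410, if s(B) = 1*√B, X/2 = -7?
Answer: -4438 + I*√2 ≈ -4438.0 + 1.4142*I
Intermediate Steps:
X = -14 (X = 2*(-7) = -14)
s(B) = √B
Z(H) = 2*H + I*√2 (Z(H) = 2*H + √(-2) = 2*H + I*√2)
Z(X) - 4410 = (2*(-14) + I*√2) - 4410 = (-28 + I*√2) - 4410 = -4438 + I*√2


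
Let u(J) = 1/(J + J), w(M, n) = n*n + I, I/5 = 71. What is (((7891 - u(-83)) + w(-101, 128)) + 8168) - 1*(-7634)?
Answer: 6711713/166 ≈ 40432.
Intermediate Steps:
I = 355 (I = 5*71 = 355)
w(M, n) = 355 + n**2 (w(M, n) = n*n + 355 = n**2 + 355 = 355 + n**2)
u(J) = 1/(2*J)
(((7891 - u(-83)) + w(-101, 128)) + 8168) - 1*(-7634) = (((7891 - 1/(2*(-83))) + (355 + 128**2)) + 8168) - 1*(-7634) = (((7891 - (-1)/(2*83)) + (355 + 16384)) + 8168) + 7634 = (((7891 - 1*(-1/166)) + 16739) + 8168) + 7634 = (((7891 + 1/166) + 16739) + 8168) + 7634 = ((1309907/166 + 16739) + 8168) + 7634 = (4088581/166 + 8168) + 7634 = 5444469/166 + 7634 = 6711713/166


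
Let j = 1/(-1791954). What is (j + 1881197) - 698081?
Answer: 2120089448663/1791954 ≈ 1.1831e+6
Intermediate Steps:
j = -1/1791954 ≈ -5.5805e-7
(j + 1881197) - 698081 = (-1/1791954 + 1881197) - 698081 = 3371018488937/1791954 - 698081 = 2120089448663/1791954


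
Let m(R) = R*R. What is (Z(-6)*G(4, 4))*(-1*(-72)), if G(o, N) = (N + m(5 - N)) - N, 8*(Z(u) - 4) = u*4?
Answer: 72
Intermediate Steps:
Z(u) = 4 + u/2 (Z(u) = 4 + (u*4)/8 = 4 + (4*u)/8 = 4 + u/2)
m(R) = R**2
G(o, N) = (5 - N)**2 (G(o, N) = (N + (5 - N)**2) - N = (5 - N)**2)
(Z(-6)*G(4, 4))*(-1*(-72)) = ((4 + (1/2)*(-6))*(-5 + 4)**2)*(-1*(-72)) = ((4 - 3)*(-1)**2)*72 = (1*1)*72 = 1*72 = 72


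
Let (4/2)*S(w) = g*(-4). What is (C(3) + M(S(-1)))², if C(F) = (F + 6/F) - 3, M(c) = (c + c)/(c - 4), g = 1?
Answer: 64/9 ≈ 7.1111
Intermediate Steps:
S(w) = -2 (S(w) = (1*(-4))/2 = (½)*(-4) = -2)
M(c) = 2*c/(-4 + c) (M(c) = (2*c)/(-4 + c) = 2*c/(-4 + c))
C(F) = -3 + F + 6/F
(C(3) + M(S(-1)))² = ((-3 + 3 + 6/3) + 2*(-2)/(-4 - 2))² = ((-3 + 3 + 6*(⅓)) + 2*(-2)/(-6))² = ((-3 + 3 + 2) + 2*(-2)*(-⅙))² = (2 + ⅔)² = (8/3)² = 64/9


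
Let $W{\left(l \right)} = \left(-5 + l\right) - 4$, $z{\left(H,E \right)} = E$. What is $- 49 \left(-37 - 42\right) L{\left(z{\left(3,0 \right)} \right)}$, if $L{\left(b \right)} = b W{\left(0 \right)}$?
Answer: $0$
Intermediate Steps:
$W{\left(l \right)} = -9 + l$
$L{\left(b \right)} = - 9 b$ ($L{\left(b \right)} = b \left(-9 + 0\right) = b \left(-9\right) = - 9 b$)
$- 49 \left(-37 - 42\right) L{\left(z{\left(3,0 \right)} \right)} = - 49 \left(-37 - 42\right) \left(\left(-9\right) 0\right) = \left(-49\right) \left(-79\right) 0 = 3871 \cdot 0 = 0$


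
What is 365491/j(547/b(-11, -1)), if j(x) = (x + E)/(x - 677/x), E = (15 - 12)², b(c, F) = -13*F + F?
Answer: 73727210011/358285 ≈ 2.0578e+5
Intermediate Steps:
b(c, F) = -12*F
E = 9 (E = 3² = 9)
j(x) = (9 + x)/(x - 677/x) (j(x) = (x + 9)/(x - 677/x) = (9 + x)/(x - 677/x))
365491/j(547/b(-11, -1)) = 365491/(((547/((-12*(-1))))*(9 + 547/((-12*(-1))))/(-677 + (547/((-12*(-1))))²))) = 365491/(((547/12)*(9 + 547/12)/(-677 + (547/12)²))) = 365491/(((547*(1/12))*(9 + 547*(1/12))/(-677 + (547*(1/12))²))) = 365491/((547*(9 + 547/12)/(12*(-677 + (547/12)²)))) = 365491/(((547/12)*(655/12)/(-677 + 299209/144))) = 365491/(((547/12)*(655/12)/(201721/144))) = 365491/(((547/12)*(144/201721)*(655/12))) = 365491/(358285/201721) = 365491*(201721/358285) = 73727210011/358285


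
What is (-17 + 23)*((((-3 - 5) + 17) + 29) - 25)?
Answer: 78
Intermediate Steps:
(-17 + 23)*((((-3 - 5) + 17) + 29) - 25) = 6*(((-8 + 17) + 29) - 25) = 6*((9 + 29) - 25) = 6*(38 - 25) = 6*13 = 78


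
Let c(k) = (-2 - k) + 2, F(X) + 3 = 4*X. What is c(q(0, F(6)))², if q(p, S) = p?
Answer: 0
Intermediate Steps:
F(X) = -3 + 4*X
c(k) = -k
c(q(0, F(6)))² = (-1*0)² = 0² = 0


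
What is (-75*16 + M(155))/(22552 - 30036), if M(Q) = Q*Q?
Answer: -22825/7484 ≈ -3.0498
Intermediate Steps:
M(Q) = Q**2
(-75*16 + M(155))/(22552 - 30036) = (-75*16 + 155**2)/(22552 - 30036) = (-1200 + 24025)/(-7484) = 22825*(-1/7484) = -22825/7484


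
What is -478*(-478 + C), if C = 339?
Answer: 66442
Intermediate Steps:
-478*(-478 + C) = -478*(-478 + 339) = -478*(-139) = 66442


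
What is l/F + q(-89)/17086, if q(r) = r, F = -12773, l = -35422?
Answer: 604083495/218239478 ≈ 2.7680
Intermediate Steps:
l/F + q(-89)/17086 = -35422/(-12773) - 89/17086 = -35422*(-1/12773) - 89*1/17086 = 35422/12773 - 89/17086 = 604083495/218239478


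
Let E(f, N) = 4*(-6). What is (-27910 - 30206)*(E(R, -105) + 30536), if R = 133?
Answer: -1773235392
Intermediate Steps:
E(f, N) = -24
(-27910 - 30206)*(E(R, -105) + 30536) = (-27910 - 30206)*(-24 + 30536) = -58116*30512 = -1773235392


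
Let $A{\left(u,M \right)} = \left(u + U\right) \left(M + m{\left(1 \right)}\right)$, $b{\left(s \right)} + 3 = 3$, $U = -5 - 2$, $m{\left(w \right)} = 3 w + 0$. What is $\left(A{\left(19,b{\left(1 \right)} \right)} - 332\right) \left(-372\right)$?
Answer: $110112$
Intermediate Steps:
$m{\left(w \right)} = 3 w$
$U = -7$ ($U = -5 - 2 = -7$)
$b{\left(s \right)} = 0$ ($b{\left(s \right)} = -3 + 3 = 0$)
$A{\left(u,M \right)} = \left(-7 + u\right) \left(3 + M\right)$ ($A{\left(u,M \right)} = \left(u - 7\right) \left(M + 3 \cdot 1\right) = \left(-7 + u\right) \left(M + 3\right) = \left(-7 + u\right) \left(3 + M\right)$)
$\left(A{\left(19,b{\left(1 \right)} \right)} - 332\right) \left(-372\right) = \left(\left(-21 - 0 + 3 \cdot 19 + 0 \cdot 19\right) - 332\right) \left(-372\right) = \left(\left(-21 + 0 + 57 + 0\right) - 332\right) \left(-372\right) = \left(36 - 332\right) \left(-372\right) = \left(-296\right) \left(-372\right) = 110112$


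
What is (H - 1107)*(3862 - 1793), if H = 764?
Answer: -709667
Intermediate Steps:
(H - 1107)*(3862 - 1793) = (764 - 1107)*(3862 - 1793) = -343*2069 = -709667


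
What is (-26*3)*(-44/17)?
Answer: 3432/17 ≈ 201.88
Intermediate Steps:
(-26*3)*(-44/17) = -(-3432)/17 = -78*(-44/17) = 3432/17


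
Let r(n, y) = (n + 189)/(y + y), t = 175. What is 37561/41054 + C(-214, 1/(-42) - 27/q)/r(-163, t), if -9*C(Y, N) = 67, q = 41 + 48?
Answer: -36689501/369486 ≈ -99.299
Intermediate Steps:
q = 89
r(n, y) = (189 + n)/(2*y) (r(n, y) = (189 + n)/((2*y)) = (189 + n)*(1/(2*y)) = (189 + n)/(2*y))
C(Y, N) = -67/9 (C(Y, N) = -1/9*67 = -67/9)
37561/41054 + C(-214, 1/(-42) - 27/q)/r(-163, t) = 37561/41054 - 67*350/(189 - 163)/9 = 37561*(1/41054) - 67/(9*((1/2)*(1/175)*26)) = 37561/41054 - 67/(9*13/175) = 37561/41054 - 67/9*175/13 = 37561/41054 - 11725/117 = -36689501/369486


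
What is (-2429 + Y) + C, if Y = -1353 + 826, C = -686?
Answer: -3642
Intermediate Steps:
Y = -527
(-2429 + Y) + C = (-2429 - 527) - 686 = -2956 - 686 = -3642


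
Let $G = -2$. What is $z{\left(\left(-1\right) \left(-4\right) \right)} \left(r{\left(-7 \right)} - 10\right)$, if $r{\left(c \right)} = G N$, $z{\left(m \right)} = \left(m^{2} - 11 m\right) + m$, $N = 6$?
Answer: $528$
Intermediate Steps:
$z{\left(m \right)} = m^{2} - 10 m$
$r{\left(c \right)} = -12$ ($r{\left(c \right)} = \left(-2\right) 6 = -12$)
$z{\left(\left(-1\right) \left(-4\right) \right)} \left(r{\left(-7 \right)} - 10\right) = \left(-1\right) \left(-4\right) \left(-10 - -4\right) \left(-12 - 10\right) = 4 \left(-10 + 4\right) \left(-22\right) = 4 \left(-6\right) \left(-22\right) = \left(-24\right) \left(-22\right) = 528$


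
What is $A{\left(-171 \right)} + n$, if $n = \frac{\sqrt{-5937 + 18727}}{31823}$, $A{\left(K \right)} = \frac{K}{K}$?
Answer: $1 + \frac{\sqrt{12790}}{31823} \approx 1.0036$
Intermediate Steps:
$A{\left(K \right)} = 1$
$n = \frac{\sqrt{12790}}{31823}$ ($n = \sqrt{12790} \cdot \frac{1}{31823} = \frac{\sqrt{12790}}{31823} \approx 0.0035538$)
$A{\left(-171 \right)} + n = 1 + \frac{\sqrt{12790}}{31823}$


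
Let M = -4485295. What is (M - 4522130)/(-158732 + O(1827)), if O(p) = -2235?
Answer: 9007425/160967 ≈ 55.958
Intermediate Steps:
(M - 4522130)/(-158732 + O(1827)) = (-4485295 - 4522130)/(-158732 - 2235) = -9007425/(-160967) = -9007425*(-1/160967) = 9007425/160967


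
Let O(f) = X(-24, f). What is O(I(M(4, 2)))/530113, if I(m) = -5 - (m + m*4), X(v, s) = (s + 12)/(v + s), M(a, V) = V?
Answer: 1/6891469 ≈ 1.4511e-7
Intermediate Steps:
X(v, s) = (12 + s)/(s + v)
I(m) = -5 - 5*m (I(m) = -5 - (m + 4*m) = -5 - 5*m)
O(f) = (12 + f)/(-24 + f) (O(f) = (12 + f)/(f - 24) = (12 + f)/(-24 + f))
O(I(M(4, 2)))/530113 = ((12 + (-5 - 5*2))/(-24 + (-5 - 5*2)))/530113 = ((12 + (-5 - 10))/(-24 + (-5 - 10)))*(1/530113) = ((12 - 15)/(-24 - 15))*(1/530113) = (-3/(-39))*(1/530113) = -1/39*(-3)*(1/530113) = (1/13)*(1/530113) = 1/6891469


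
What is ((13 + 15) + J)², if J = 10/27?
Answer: 586756/729 ≈ 804.88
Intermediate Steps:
J = 10/27 (J = 10*(1/27) = 10/27 ≈ 0.37037)
((13 + 15) + J)² = ((13 + 15) + 10/27)² = (28 + 10/27)² = (766/27)² = 586756/729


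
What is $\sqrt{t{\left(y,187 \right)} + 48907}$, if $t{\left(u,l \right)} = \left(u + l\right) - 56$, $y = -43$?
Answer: $\sqrt{48995} \approx 221.35$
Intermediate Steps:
$t{\left(u,l \right)} = -56 + l + u$ ($t{\left(u,l \right)} = \left(l + u\right) - 56 = -56 + l + u$)
$\sqrt{t{\left(y,187 \right)} + 48907} = \sqrt{\left(-56 + 187 - 43\right) + 48907} = \sqrt{88 + 48907} = \sqrt{48995}$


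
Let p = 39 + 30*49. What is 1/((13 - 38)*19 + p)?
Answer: 1/1034 ≈ 0.00096712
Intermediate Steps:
p = 1509 (p = 39 + 1470 = 1509)
1/((13 - 38)*19 + p) = 1/((13 - 38)*19 + 1509) = 1/(-25*19 + 1509) = 1/(-475 + 1509) = 1/1034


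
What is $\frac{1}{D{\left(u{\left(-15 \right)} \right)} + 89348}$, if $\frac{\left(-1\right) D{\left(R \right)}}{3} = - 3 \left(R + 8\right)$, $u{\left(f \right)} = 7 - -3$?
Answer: $\frac{1}{89510} \approx 1.1172 \cdot 10^{-5}$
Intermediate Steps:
$u{\left(f \right)} = 10$ ($u{\left(f \right)} = 7 + 3 = 10$)
$D{\left(R \right)} = 72 + 9 R$ ($D{\left(R \right)} = - 3 \left(- 3 \left(R + 8\right)\right) = - 3 \left(- 3 \left(8 + R\right)\right) = - 3 \left(-24 - 3 R\right) = 72 + 9 R$)
$\frac{1}{D{\left(u{\left(-15 \right)} \right)} + 89348} = \frac{1}{\left(72 + 9 \cdot 10\right) + 89348} = \frac{1}{\left(72 + 90\right) + 89348} = \frac{1}{162 + 89348} = \frac{1}{89510}$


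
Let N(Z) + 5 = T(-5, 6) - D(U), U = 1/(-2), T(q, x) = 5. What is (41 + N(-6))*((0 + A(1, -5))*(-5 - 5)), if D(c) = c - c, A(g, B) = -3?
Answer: 1230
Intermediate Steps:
U = -½ ≈ -0.50000
D(c) = 0
N(Z) = 0 (N(Z) = -5 + (5 - 1*0) = -5 + (5 + 0) = -5 + 5 = 0)
(41 + N(-6))*((0 + A(1, -5))*(-5 - 5)) = (41 + 0)*((0 - 3)*(-5 - 5)) = 41*(-3*(-10)) = 41*30 = 1230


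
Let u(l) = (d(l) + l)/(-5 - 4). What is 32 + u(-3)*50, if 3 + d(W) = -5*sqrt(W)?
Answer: 196/3 + 250*I*sqrt(3)/9 ≈ 65.333 + 48.113*I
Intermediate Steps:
d(W) = -3 - 5*sqrt(W)
u(l) = 1/3 - l/9 + 5*sqrt(l)/9 (u(l) = ((-3 - 5*sqrt(l)) + l)/(-5 - 4) = (-3 + l - 5*sqrt(l))/(-9) = (-3 + l - 5*sqrt(l))*(-1/9) = 1/3 - l/9 + 5*sqrt(l)/9)
32 + u(-3)*50 = 32 + (1/3 - 1/9*(-3) + 5*sqrt(-3)/9)*50 = 32 + (1/3 + 1/3 + 5*(I*sqrt(3))/9)*50 = 32 + (1/3 + 1/3 + 5*I*sqrt(3)/9)*50 = 32 + (2/3 + 5*I*sqrt(3)/9)*50 = 32 + (100/3 + 250*I*sqrt(3)/9) = 196/3 + 250*I*sqrt(3)/9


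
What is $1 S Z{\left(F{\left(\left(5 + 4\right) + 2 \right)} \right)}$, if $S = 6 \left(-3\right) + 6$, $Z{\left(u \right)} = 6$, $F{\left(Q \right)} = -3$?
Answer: $-72$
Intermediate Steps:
$S = -12$ ($S = -18 + 6 = -12$)
$1 S Z{\left(F{\left(\left(5 + 4\right) + 2 \right)} \right)} = 1 \left(-12\right) 6 = \left(-12\right) 6 = -72$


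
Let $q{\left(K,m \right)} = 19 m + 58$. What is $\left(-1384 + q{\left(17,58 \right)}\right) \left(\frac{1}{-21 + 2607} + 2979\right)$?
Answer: $- \frac{862813840}{1293} \approx -6.673 \cdot 10^{5}$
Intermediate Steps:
$q{\left(K,m \right)} = 58 + 19 m$
$\left(-1384 + q{\left(17,58 \right)}\right) \left(\frac{1}{-21 + 2607} + 2979\right) = \left(-1384 + \left(58 + 19 \cdot 58\right)\right) \left(\frac{1}{-21 + 2607} + 2979\right) = \left(-1384 + \left(58 + 1102\right)\right) \left(\frac{1}{2586} + 2979\right) = \left(-1384 + 1160\right) \left(\frac{1}{2586} + 2979\right) = \left(-224\right) \frac{7703695}{2586} = - \frac{862813840}{1293}$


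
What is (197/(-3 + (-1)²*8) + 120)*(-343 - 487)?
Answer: -132302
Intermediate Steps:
(197/(-3 + (-1)²*8) + 120)*(-343 - 487) = (197/(-3 + 1*8) + 120)*(-830) = (197/(-3 + 8) + 120)*(-830) = (197/5 + 120)*(-830) = (797/5)*(-830) = -132302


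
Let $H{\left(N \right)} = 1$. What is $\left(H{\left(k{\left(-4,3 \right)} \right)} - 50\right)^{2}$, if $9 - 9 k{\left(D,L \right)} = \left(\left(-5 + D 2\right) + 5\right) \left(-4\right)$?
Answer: $2401$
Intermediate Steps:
$k{\left(D,L \right)} = 1 + \frac{8 D}{9}$ ($k{\left(D,L \right)} = 1 - \frac{\left(\left(-5 + D 2\right) + 5\right) \left(-4\right)}{9} = 1 - \frac{\left(\left(-5 + 2 D\right) + 5\right) \left(-4\right)}{9} = 1 - \frac{2 D \left(-4\right)}{9} = 1 - \frac{\left(-8\right) D}{9} = 1 + \frac{8 D}{9}$)
$\left(H{\left(k{\left(-4,3 \right)} \right)} - 50\right)^{2} = \left(1 - 50\right)^{2} = \left(-49\right)^{2} = 2401$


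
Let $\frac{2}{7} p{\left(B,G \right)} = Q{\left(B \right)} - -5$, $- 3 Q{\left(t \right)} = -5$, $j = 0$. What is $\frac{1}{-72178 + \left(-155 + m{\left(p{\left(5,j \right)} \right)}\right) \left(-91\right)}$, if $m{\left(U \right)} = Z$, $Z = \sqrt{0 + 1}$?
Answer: $- \frac{1}{58164} \approx -1.7193 \cdot 10^{-5}$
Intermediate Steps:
$Q{\left(t \right)} = \frac{5}{3}$ ($Q{\left(t \right)} = \left(- \frac{1}{3}\right) \left(-5\right) = \frac{5}{3}$)
$p{\left(B,G \right)} = \frac{70}{3}$ ($p{\left(B,G \right)} = \frac{7 \left(\frac{5}{3} - -5\right)}{2} = \frac{7 \left(\frac{5}{3} + 5\right)}{2} = \frac{7}{2} \cdot \frac{20}{3} = \frac{70}{3}$)
$Z = 1$ ($Z = \sqrt{1} = 1$)
$m{\left(U \right)} = 1$
$\frac{1}{-72178 + \left(-155 + m{\left(p{\left(5,j \right)} \right)}\right) \left(-91\right)} = \frac{1}{-72178 + \left(-155 + 1\right) \left(-91\right)} = \frac{1}{-72178 - -14014} = \frac{1}{-72178 + 14014} = \frac{1}{-58164} = - \frac{1}{58164}$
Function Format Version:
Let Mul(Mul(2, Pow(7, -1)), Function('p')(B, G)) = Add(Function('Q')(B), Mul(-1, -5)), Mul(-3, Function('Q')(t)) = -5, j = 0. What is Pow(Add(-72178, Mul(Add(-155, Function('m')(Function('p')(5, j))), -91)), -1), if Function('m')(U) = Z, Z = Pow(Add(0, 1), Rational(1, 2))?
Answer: Rational(-1, 58164) ≈ -1.7193e-5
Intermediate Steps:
Function('Q')(t) = Rational(5, 3) (Function('Q')(t) = Mul(Rational(-1, 3), -5) = Rational(5, 3))
Function('p')(B, G) = Rational(70, 3) (Function('p')(B, G) = Mul(Rational(7, 2), Add(Rational(5, 3), Mul(-1, -5))) = Mul(Rational(7, 2), Add(Rational(5, 3), 5)) = Mul(Rational(7, 2), Rational(20, 3)) = Rational(70, 3))
Z = 1 (Z = Pow(1, Rational(1, 2)) = 1)
Function('m')(U) = 1
Pow(Add(-72178, Mul(Add(-155, Function('m')(Function('p')(5, j))), -91)), -1) = Pow(Add(-72178, Mul(Add(-155, 1), -91)), -1) = Pow(Add(-72178, Mul(-154, -91)), -1) = Pow(Add(-72178, 14014), -1) = Pow(-58164, -1) = Rational(-1, 58164)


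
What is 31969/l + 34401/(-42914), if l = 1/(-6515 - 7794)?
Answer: -19630769917195/42914 ≈ -4.5744e+8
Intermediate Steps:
l = -1/14309 (l = 1/(-14309) = -1/14309 ≈ -6.9886e-5)
31969/l + 34401/(-42914) = 31969/(-1/14309) + 34401/(-42914) = 31969*(-14309) + 34401*(-1/42914) = -457444421 - 34401/42914 = -19630769917195/42914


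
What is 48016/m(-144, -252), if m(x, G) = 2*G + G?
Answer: -12004/189 ≈ -63.513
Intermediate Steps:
m(x, G) = 3*G
48016/m(-144, -252) = 48016/((3*(-252))) = 48016/(-756) = 48016*(-1/756) = -12004/189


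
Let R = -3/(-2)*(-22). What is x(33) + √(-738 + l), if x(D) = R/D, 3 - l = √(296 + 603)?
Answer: -1 + I*√(735 + √899) ≈ -1.0 + 27.658*I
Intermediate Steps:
l = 3 - √899 (l = 3 - √(296 + 603) = 3 - √899 ≈ -26.983)
R = -33 (R = -3*(-½)*(-22) = (3/2)*(-22) = -33)
x(D) = -33/D
x(33) + √(-738 + l) = -33/33 + √(-738 + (3 - √899)) = -33*1/33 + √(-735 - √899) = -1 + √(-735 - √899)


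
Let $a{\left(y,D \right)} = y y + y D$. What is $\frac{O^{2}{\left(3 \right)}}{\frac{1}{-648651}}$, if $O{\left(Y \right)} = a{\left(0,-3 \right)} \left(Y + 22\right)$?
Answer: $0$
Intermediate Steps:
$a{\left(y,D \right)} = y^{2} + D y$
$O{\left(Y \right)} = 0$ ($O{\left(Y \right)} = 0 \left(-3 + 0\right) \left(Y + 22\right) = 0 \left(-3\right) \left(22 + Y\right) = 0 \left(22 + Y\right) = 0$)
$\frac{O^{2}{\left(3 \right)}}{\frac{1}{-648651}} = \frac{0^{2}}{\frac{1}{-648651}} = \frac{0}{- \frac{1}{648651}} = 0 \left(-648651\right) = 0$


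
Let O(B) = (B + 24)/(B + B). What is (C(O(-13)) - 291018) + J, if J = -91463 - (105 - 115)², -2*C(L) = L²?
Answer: -517249633/1352 ≈ -3.8258e+5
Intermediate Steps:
O(B) = (24 + B)/(2*B) (O(B) = (24 + B)/((2*B)) = (24 + B)*(1/(2*B)) = (24 + B)/(2*B))
C(L) = -L²/2
J = -91563 (J = -91463 - 1*(-10)² = -91463 - 1*100 = -91463 - 100 = -91563)
(C(O(-13)) - 291018) + J = (-(24 - 13)²/676/2 - 291018) - 91563 = (-((½)*(-1/13)*11)²/2 - 291018) - 91563 = (-(-11/26)²/2 - 291018) - 91563 = (-½*121/676 - 291018) - 91563 = (-121/1352 - 291018) - 91563 = -393456457/1352 - 91563 = -517249633/1352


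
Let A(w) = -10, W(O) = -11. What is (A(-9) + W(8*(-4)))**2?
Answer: 441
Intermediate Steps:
(A(-9) + W(8*(-4)))**2 = (-10 - 11)**2 = (-21)**2 = 441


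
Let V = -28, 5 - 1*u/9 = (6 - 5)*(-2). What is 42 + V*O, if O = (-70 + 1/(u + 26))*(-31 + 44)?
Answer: 2271094/89 ≈ 25518.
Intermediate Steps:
u = 63 (u = 45 - 9*(6 - 5)*(-2) = 45 - 9*(-2) = 45 + 18 = 63)
O = -80977/89 (O = (-70 + 1/(63 + 26))*(-31 + 44) = (-70 + 1/89)*13 = -6229/89*13 = -80977/89 ≈ -909.85)
42 + V*O = 42 - 28*(-80977/89) = 42 + 2267356/89 = 2271094/89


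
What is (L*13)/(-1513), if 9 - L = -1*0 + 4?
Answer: -65/1513 ≈ -0.042961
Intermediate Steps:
L = 5 (L = 9 - (-1*0 + 4) = 9 - (0 + 4) = 9 - 1*4 = 9 - 4 = 5)
(L*13)/(-1513) = (5*13)/(-1513) = 65*(-1/1513) = -65/1513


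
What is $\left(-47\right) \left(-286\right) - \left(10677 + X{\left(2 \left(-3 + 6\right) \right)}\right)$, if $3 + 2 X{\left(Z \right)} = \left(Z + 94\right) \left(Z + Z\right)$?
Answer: $\frac{4333}{2} \approx 2166.5$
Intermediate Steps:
$X{\left(Z \right)} = - \frac{3}{2} + Z \left(94 + Z\right)$ ($X{\left(Z \right)} = - \frac{3}{2} + \frac{\left(Z + 94\right) \left(Z + Z\right)}{2} = - \frac{3}{2} + \frac{\left(94 + Z\right) 2 Z}{2} = - \frac{3}{2} + \frac{2 Z \left(94 + Z\right)}{2} = - \frac{3}{2} + Z \left(94 + Z\right)$)
$\left(-47\right) \left(-286\right) - \left(10677 + X{\left(2 \left(-3 + 6\right) \right)}\right) = \left(-47\right) \left(-286\right) - \left(10677 + \left(- \frac{3}{2} + \left(2 \left(-3 + 6\right)\right)^{2} + 94 \cdot 2 \left(-3 + 6\right)\right)\right) = 13442 - \left(10677 + \left(- \frac{3}{2} + \left(2 \cdot 3\right)^{2} + 94 \cdot 2 \cdot 3\right)\right) = 13442 - \left(10677 + \left(- \frac{3}{2} + 6^{2} + 94 \cdot 6\right)\right) = 13442 - \left(10677 + \left(- \frac{3}{2} + 36 + 564\right)\right) = 13442 - \left(10677 + \frac{1197}{2}\right) = 13442 - \frac{22551}{2} = \frac{4333}{2}$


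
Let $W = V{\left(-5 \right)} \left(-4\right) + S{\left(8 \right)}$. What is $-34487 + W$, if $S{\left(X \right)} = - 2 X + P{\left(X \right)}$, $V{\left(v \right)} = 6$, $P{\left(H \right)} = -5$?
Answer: $-34532$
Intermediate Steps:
$S{\left(X \right)} = -5 - 2 X$ ($S{\left(X \right)} = - 2 X - 5 = -5 - 2 X$)
$W = -45$ ($W = 6 \left(-4\right) - 21 = -24 - 21 = -45$)
$-34487 + W = -34487 - 45 = -34532$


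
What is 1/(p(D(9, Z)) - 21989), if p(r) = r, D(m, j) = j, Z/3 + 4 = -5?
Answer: -1/22016 ≈ -4.5422e-5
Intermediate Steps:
Z = -27 (Z = -12 + 3*(-5) = -12 - 15 = -27)
1/(p(D(9, Z)) - 21989) = 1/(-27 - 21989) = 1/(-22016) = -1/22016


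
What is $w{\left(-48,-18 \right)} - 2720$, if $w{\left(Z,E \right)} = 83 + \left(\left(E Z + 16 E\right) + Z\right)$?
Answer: $-2109$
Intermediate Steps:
$w{\left(Z,E \right)} = 83 + Z + 16 E + E Z$ ($w{\left(Z,E \right)} = 83 + \left(\left(16 E + E Z\right) + Z\right) = 83 + \left(Z + 16 E + E Z\right) = 83 + Z + 16 E + E Z$)
$w{\left(-48,-18 \right)} - 2720 = \left(83 - 48 + 16 \left(-18\right) - -864\right) - 2720 = \left(83 - 48 - 288 + 864\right) - 2720 = 611 - 2720 = -2109$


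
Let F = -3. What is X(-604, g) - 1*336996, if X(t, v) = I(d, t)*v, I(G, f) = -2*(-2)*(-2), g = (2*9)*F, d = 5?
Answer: -336564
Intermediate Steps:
g = -54 (g = (2*9)*(-3) = 18*(-3) = -54)
I(G, f) = -8 (I(G, f) = 4*(-2) = -8)
X(t, v) = -8*v
X(-604, g) - 1*336996 = -8*(-54) - 1*336996 = 432 - 336996 = -336564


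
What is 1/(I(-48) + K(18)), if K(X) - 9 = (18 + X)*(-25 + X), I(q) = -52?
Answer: -1/295 ≈ -0.0033898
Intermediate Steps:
K(X) = 9 + (-25 + X)*(18 + X) (K(X) = 9 + (18 + X)*(-25 + X) = 9 + (-25 + X)*(18 + X))
1/(I(-48) + K(18)) = 1/(-52 + (-441 + 18² - 7*18)) = 1/(-52 + (-441 + 324 - 126)) = 1/(-52 - 243) = 1/(-295) = -1/295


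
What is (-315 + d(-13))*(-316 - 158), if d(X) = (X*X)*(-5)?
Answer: 549840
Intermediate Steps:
d(X) = -5*X² (d(X) = X²*(-5) = -5*X²)
(-315 + d(-13))*(-316 - 158) = (-315 - 5*(-13)²)*(-316 - 158) = (-315 - 5*169)*(-474) = (-315 - 845)*(-474) = -1160*(-474) = 549840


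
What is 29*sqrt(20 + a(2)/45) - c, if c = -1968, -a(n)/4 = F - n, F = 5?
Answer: 1968 + 58*sqrt(1110)/15 ≈ 2096.8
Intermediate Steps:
a(n) = -20 + 4*n (a(n) = -4*(5 - n) = -20 + 4*n)
29*sqrt(20 + a(2)/45) - c = 29*sqrt(20 + (-20 + 4*2)/45) - 1*(-1968) = 29*sqrt(20 + (-20 + 8)*(1/45)) + 1968 = 29*sqrt(20 - 12*1/45) + 1968 = 29*sqrt(20 - 4/15) + 1968 = 29*sqrt(296/15) + 1968 = 29*(2*sqrt(1110)/15) + 1968 = 58*sqrt(1110)/15 + 1968 = 1968 + 58*sqrt(1110)/15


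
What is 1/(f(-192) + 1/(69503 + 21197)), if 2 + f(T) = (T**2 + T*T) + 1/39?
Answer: 3537300/260791070539 ≈ 1.3564e-5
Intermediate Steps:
f(T) = -77/39 + 2*T**2 (f(T) = -2 + ((T**2 + T*T) + 1/39) = -2 + ((T**2 + T**2) + 1/39) = -2 + (2*T**2 + 1/39) = -2 + (1/39 + 2*T**2) = -77/39 + 2*T**2)
1/(f(-192) + 1/(69503 + 21197)) = 1/((-77/39 + 2*(-192)**2) + 1/(69503 + 21197)) = 1/((-77/39 + 2*36864) + 1/90700) = 1/((-77/39 + 73728) + 1/90700) = 1/(2875315/39 + 1/90700) = 1/(260791070539/3537300) = 3537300/260791070539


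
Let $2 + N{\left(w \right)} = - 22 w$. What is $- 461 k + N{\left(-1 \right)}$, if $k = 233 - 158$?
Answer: $-34555$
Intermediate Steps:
$k = 75$ ($k = 233 - 158 = 75$)
$N{\left(w \right)} = -2 - 22 w$
$- 461 k + N{\left(-1 \right)} = \left(-461\right) 75 - -20 = -34575 + \left(-2 + 22\right) = -34575 + 20 = -34555$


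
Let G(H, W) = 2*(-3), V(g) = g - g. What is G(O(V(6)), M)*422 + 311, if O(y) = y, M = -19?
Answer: -2221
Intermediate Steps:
V(g) = 0
G(H, W) = -6
G(O(V(6)), M)*422 + 311 = -6*422 + 311 = -2532 + 311 = -2221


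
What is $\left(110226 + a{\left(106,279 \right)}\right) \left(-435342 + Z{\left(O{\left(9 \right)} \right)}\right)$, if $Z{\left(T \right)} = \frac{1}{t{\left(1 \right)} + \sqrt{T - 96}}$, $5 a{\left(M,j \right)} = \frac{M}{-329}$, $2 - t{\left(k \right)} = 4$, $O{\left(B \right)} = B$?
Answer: $- \frac{7183261524910336}{149695} - \frac{181321664 i \sqrt{87}}{149695} \approx -4.7986 \cdot 10^{10} - 11298.0 i$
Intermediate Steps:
$t{\left(k \right)} = -2$ ($t{\left(k \right)} = 2 - 4 = -2$)
$a{\left(M,j \right)} = - \frac{M}{1645}$ ($a{\left(M,j \right)} = \frac{M \frac{1}{-329}}{5} = \frac{M \left(- \frac{1}{329}\right)}{5} = \frac{\left(- \frac{1}{329}\right) M}{5} = - \frac{M}{1645}$)
$Z{\left(T \right)} = \frac{1}{-2 + \sqrt{-96 + T}}$ ($Z{\left(T \right)} = \frac{1}{-2 + \sqrt{T - 96}} = \frac{1}{-2 + \sqrt{-96 + T}}$)
$\left(110226 + a{\left(106,279 \right)}\right) \left(-435342 + Z{\left(O{\left(9 \right)} \right)}\right) = \left(110226 - \frac{106}{1645}\right) \left(-435342 + \frac{1}{-2 + \sqrt{-96 + 9}}\right) = \left(110226 - \frac{106}{1645}\right) \left(-435342 + \frac{1}{-2 + \sqrt{-87}}\right) = \frac{181321664 \left(-435342 + \frac{1}{-2 + i \sqrt{87}}\right)}{1645} = - \frac{78936935849088}{1645} + \frac{181321664}{1645 \left(-2 + i \sqrt{87}\right)}$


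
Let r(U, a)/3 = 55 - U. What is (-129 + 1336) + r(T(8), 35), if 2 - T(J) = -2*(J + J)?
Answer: 1270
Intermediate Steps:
T(J) = 2 + 4*J (T(J) = 2 - (-2)*(J + J) = 2 - (-2)*2*J = 2 - (-4)*J = 2 + 4*J)
r(U, a) = 165 - 3*U (r(U, a) = 3*(55 - U) = 165 - 3*U)
(-129 + 1336) + r(T(8), 35) = (-129 + 1336) + (165 - 3*(2 + 4*8)) = 1207 + (165 - 3*(2 + 32)) = 1207 + (165 - 3*34) = 1207 + (165 - 102) = 1207 + 63 = 1270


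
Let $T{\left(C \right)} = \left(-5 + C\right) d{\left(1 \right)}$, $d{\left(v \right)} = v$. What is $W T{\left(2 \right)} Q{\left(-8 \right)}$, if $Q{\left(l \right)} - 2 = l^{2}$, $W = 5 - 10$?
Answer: $990$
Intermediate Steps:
$W = -5$ ($W = 5 - 10 = -5$)
$T{\left(C \right)} = -5 + C$ ($T{\left(C \right)} = \left(-5 + C\right) 1 = -5 + C$)
$Q{\left(l \right)} = 2 + l^{2}$
$W T{\left(2 \right)} Q{\left(-8 \right)} = - 5 \left(-5 + 2\right) \left(2 + \left(-8\right)^{2}\right) = \left(-5\right) \left(-3\right) \left(2 + 64\right) = 15 \cdot 66 = 990$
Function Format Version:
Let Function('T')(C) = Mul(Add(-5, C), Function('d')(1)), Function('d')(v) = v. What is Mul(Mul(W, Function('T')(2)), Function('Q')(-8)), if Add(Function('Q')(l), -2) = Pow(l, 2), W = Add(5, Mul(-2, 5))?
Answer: 990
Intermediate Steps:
W = -5 (W = Add(5, -10) = -5)
Function('T')(C) = Add(-5, C) (Function('T')(C) = Mul(Add(-5, C), 1) = Add(-5, C))
Function('Q')(l) = Add(2, Pow(l, 2))
Mul(Mul(W, Function('T')(2)), Function('Q')(-8)) = Mul(Mul(-5, Add(-5, 2)), Add(2, Pow(-8, 2))) = Mul(Mul(-5, -3), Add(2, 64)) = Mul(15, 66) = 990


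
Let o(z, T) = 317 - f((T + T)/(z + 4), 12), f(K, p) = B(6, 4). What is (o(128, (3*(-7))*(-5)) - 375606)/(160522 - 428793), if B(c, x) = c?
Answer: 375295/268271 ≈ 1.3989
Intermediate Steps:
f(K, p) = 6
o(z, T) = 311 (o(z, T) = 317 - 1*6 = 317 - 6 = 311)
(o(128, (3*(-7))*(-5)) - 375606)/(160522 - 428793) = (311 - 375606)/(160522 - 428793) = -375295/(-268271) = -375295*(-1/268271) = 375295/268271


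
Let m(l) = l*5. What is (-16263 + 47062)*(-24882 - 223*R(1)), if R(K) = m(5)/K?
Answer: -938045143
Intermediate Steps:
m(l) = 5*l
R(K) = 25/K (R(K) = (5*5)/K = 25/K)
(-16263 + 47062)*(-24882 - 223*R(1)) = (-16263 + 47062)*(-24882 - 5575/1) = 30799*(-24882 - 5575) = 30799*(-30457) = -938045143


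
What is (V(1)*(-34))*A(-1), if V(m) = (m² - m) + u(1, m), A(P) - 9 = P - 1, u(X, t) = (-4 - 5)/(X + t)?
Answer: 1071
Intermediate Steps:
u(X, t) = -9/(X + t)
A(P) = 8 + P (A(P) = 9 + (P - 1) = 9 + (-1 + P) = 8 + P)
V(m) = m² - m - 9/(1 + m) (V(m) = (m² - m) - 9/(1 + m) = m² - m - 9/(1 + m))
(V(1)*(-34))*A(-1) = (((-9 + 1³ - 1*1)/(1 + 1))*(-34))*(8 - 1) = (((-9 + 1 - 1)/2)*(-34))*7 = (((½)*(-9))*(-34))*7 = -9/2*(-34)*7 = 153*7 = 1071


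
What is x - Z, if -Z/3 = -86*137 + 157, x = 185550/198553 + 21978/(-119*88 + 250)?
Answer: -35392536409992/1014804383 ≈ -34876.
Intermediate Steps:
x = -1233552867/1014804383 (x = 185550*(1/198553) + 21978/(-10472 + 250) = 185550/198553 + 21978/(-10222) = 185550/198553 + 21978*(-1/10222) = 185550/198553 - 10989/5111 = -1233552867/1014804383 ≈ -1.2156)
Z = 34875 (Z = -3*(-86*137 + 157) = -3*(-11782 + 157) = -3*(-11625) = 34875)
x - Z = -1233552867/1014804383 - 1*34875 = -1233552867/1014804383 - 34875 = -35392536409992/1014804383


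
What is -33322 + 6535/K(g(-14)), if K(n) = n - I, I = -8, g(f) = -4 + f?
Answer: -67951/2 ≈ -33976.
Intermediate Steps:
K(n) = 8 + n (K(n) = n - 1*(-8) = n + 8 = 8 + n)
-33322 + 6535/K(g(-14)) = -33322 + 6535/(8 + (-4 - 14)) = -33322 + 6535/(8 - 18) = -33322 + 6535/(-10) = -33322 + 6535*(-⅒) = -33322 - 1307/2 = -67951/2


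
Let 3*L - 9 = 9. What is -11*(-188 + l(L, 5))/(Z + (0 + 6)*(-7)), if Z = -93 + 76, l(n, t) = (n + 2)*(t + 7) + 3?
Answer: -979/59 ≈ -16.593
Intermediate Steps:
L = 6 (L = 3 + (1/3)*9 = 3 + 3 = 6)
l(n, t) = 3 + (2 + n)*(7 + t) (l(n, t) = (2 + n)*(7 + t) + 3 = 3 + (2 + n)*(7 + t))
Z = -17
-11*(-188 + l(L, 5))/(Z + (0 + 6)*(-7)) = -11*(-188 + (17 + 2*5 + 7*6 + 6*5))/(-17 + (0 + 6)*(-7)) = -11*(-188 + (17 + 10 + 42 + 30))/(-17 + 6*(-7)) = -11*(-188 + 99)/(-17 - 42) = -(-979)/(-59) = -(-979)*(-1)/59 = -11*89/59 = -979/59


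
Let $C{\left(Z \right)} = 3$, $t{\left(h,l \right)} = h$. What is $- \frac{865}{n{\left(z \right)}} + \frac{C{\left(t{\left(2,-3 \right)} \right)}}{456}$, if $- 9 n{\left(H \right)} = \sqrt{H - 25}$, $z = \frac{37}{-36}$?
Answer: $\frac{1}{152} - \frac{46710 i \sqrt{937}}{937} \approx 0.0065789 - 1525.9 i$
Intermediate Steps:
$z = - \frac{37}{36}$ ($z = 37 \left(- \frac{1}{36}\right) = - \frac{37}{36} \approx -1.0278$)
$n{\left(H \right)} = - \frac{\sqrt{-25 + H}}{9}$ ($n{\left(H \right)} = - \frac{\sqrt{H - 25}}{9} = - \frac{\sqrt{-25 + H}}{9}$)
$- \frac{865}{n{\left(z \right)}} + \frac{C{\left(t{\left(2,-3 \right)} \right)}}{456} = - \frac{865}{\left(- \frac{1}{9}\right) \sqrt{-25 - \frac{37}{36}}} + \frac{3}{456} = - \frac{865}{\left(- \frac{1}{9}\right) \sqrt{- \frac{937}{36}}} + 3 \cdot \frac{1}{456} = - \frac{865}{\left(- \frac{1}{9}\right) \frac{i \sqrt{937}}{6}} + \frac{1}{152} = - \frac{865}{\left(- \frac{1}{54}\right) i \sqrt{937}} + \frac{1}{152} = - 865 \frac{54 i \sqrt{937}}{937} + \frac{1}{152} = - \frac{46710 i \sqrt{937}}{937} + \frac{1}{152} = \frac{1}{152} - \frac{46710 i \sqrt{937}}{937}$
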